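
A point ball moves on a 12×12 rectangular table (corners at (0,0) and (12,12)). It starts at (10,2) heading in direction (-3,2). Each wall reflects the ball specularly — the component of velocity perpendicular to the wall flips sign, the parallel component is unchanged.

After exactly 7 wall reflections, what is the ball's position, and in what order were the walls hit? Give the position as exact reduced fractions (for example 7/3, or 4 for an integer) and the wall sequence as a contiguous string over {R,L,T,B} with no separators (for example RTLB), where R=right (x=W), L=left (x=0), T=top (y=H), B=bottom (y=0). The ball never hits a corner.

Final position: (7,12)
Wall sequence: LTRBLRT

1. t=10/3 → L at (0,26/3); v=(3,2)
2. t=5/3 → T at (5,12); v=(3,-2)
3. t=7/3 → R at (12,22/3); v=(-3,-2)
4. t=11/3 → B at (1,0); v=(-3,2)
5. t=1/3 → L at (0,2/3); v=(3,2)
6. t=4 → R at (12,26/3); v=(-3,2)
7. t=5/3 → T at (7,12); v=(-3,-2)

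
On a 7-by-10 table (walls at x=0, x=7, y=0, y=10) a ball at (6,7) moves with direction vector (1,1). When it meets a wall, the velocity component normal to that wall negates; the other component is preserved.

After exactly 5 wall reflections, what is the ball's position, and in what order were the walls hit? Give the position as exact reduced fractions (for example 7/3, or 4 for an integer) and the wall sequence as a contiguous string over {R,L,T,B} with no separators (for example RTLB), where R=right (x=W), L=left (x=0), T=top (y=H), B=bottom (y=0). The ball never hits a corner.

Final position: (7,2)
Wall sequence: RTLBR

1. t=1 → R at (7,8); v=(-1,1)
2. t=2 → T at (5,10); v=(-1,-1)
3. t=5 → L at (0,5); v=(1,-1)
4. t=5 → B at (5,0); v=(1,1)
5. t=2 → R at (7,2); v=(-1,1)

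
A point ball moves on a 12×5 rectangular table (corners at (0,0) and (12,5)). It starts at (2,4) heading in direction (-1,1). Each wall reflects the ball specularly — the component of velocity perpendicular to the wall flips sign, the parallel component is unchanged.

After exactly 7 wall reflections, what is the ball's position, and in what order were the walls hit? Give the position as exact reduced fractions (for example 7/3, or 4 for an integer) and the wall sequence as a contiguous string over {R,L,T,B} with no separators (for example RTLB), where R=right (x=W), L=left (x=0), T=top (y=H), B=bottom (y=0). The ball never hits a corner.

Final position: (5,5)
Wall sequence: TLBTRBT

1. t=1 → T at (1,5); v=(-1,-1)
2. t=1 → L at (0,4); v=(1,-1)
3. t=4 → B at (4,0); v=(1,1)
4. t=5 → T at (9,5); v=(1,-1)
5. t=3 → R at (12,2); v=(-1,-1)
6. t=2 → B at (10,0); v=(-1,1)
7. t=5 → T at (5,5); v=(-1,-1)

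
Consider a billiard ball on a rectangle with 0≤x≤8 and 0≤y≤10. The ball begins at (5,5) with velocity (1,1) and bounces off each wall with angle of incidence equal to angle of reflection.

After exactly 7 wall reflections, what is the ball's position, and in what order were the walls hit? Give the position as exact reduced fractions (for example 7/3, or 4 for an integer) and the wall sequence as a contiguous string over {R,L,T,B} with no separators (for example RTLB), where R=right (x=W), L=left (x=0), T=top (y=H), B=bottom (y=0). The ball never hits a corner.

1. t=3 → R at (8,8); v=(-1,1)
2. t=2 → T at (6,10); v=(-1,-1)
3. t=6 → L at (0,4); v=(1,-1)
4. t=4 → B at (4,0); v=(1,1)
5. t=4 → R at (8,4); v=(-1,1)
6. t=6 → T at (2,10); v=(-1,-1)
7. t=2 → L at (0,8); v=(1,-1)

Final position: (0,8)
Wall sequence: RTLBRTL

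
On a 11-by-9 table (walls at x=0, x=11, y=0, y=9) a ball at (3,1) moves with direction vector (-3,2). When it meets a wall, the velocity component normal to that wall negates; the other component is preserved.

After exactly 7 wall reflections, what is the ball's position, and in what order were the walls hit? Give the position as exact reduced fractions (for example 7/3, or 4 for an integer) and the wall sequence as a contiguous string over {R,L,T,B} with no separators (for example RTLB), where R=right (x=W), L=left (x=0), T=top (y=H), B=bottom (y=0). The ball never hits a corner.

Final position: (8,9)
Wall sequence: LTRLBRT

1. t=1 → L at (0,3); v=(3,2)
2. t=3 → T at (9,9); v=(3,-2)
3. t=2/3 → R at (11,23/3); v=(-3,-2)
4. t=11/3 → L at (0,1/3); v=(3,-2)
5. t=1/6 → B at (1/2,0); v=(3,2)
6. t=7/2 → R at (11,7); v=(-3,2)
7. t=1 → T at (8,9); v=(-3,-2)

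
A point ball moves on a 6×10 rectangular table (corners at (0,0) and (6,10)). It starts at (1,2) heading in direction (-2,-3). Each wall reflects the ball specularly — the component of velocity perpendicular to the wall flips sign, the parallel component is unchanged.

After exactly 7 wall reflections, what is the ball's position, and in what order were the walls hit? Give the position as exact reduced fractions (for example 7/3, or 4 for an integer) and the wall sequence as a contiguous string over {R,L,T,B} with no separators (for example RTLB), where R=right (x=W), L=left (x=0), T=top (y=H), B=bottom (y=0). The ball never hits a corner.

1. t=1/2 → L at (0,1/2); v=(2,-3)
2. t=1/6 → B at (1/3,0); v=(2,3)
3. t=17/6 → R at (6,17/2); v=(-2,3)
4. t=1/2 → T at (5,10); v=(-2,-3)
5. t=5/2 → L at (0,5/2); v=(2,-3)
6. t=5/6 → B at (5/3,0); v=(2,3)
7. t=13/6 → R at (6,13/2); v=(-2,3)

Final position: (6,13/2)
Wall sequence: LBRTLBR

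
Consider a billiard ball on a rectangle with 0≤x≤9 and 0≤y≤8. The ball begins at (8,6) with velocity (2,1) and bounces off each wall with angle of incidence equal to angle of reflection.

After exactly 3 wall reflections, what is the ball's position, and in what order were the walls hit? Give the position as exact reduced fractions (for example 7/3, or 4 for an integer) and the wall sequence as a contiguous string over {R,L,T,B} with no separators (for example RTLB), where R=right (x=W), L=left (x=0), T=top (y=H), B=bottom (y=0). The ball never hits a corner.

Final position: (0,5)
Wall sequence: RTL

1. t=1/2 → R at (9,13/2); v=(-2,1)
2. t=3/2 → T at (6,8); v=(-2,-1)
3. t=3 → L at (0,5); v=(2,-1)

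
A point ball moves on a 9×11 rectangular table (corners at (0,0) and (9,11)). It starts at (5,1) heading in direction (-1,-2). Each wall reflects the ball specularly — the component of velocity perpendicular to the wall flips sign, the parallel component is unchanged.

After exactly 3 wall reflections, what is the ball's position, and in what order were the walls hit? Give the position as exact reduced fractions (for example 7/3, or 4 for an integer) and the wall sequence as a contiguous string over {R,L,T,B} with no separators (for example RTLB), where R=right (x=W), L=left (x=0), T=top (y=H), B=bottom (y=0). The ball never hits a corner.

1. t=1/2 → B at (9/2,0); v=(-1,2)
2. t=9/2 → L at (0,9); v=(1,2)
3. t=1 → T at (1,11); v=(1,-2)

Final position: (1,11)
Wall sequence: BLT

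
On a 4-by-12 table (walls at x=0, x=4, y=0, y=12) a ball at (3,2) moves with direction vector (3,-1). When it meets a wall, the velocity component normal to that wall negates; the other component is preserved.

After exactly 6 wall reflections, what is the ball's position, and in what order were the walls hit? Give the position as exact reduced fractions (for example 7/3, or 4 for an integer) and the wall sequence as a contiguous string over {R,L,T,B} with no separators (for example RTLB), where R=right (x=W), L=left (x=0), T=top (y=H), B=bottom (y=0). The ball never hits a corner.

1. t=1/3 → R at (4,5/3); v=(-3,-1)
2. t=4/3 → L at (0,1/3); v=(3,-1)
3. t=1/3 → B at (1,0); v=(3,1)
4. t=1 → R at (4,1); v=(-3,1)
5. t=4/3 → L at (0,7/3); v=(3,1)
6. t=4/3 → R at (4,11/3); v=(-3,1)

Final position: (4,11/3)
Wall sequence: RLBRLR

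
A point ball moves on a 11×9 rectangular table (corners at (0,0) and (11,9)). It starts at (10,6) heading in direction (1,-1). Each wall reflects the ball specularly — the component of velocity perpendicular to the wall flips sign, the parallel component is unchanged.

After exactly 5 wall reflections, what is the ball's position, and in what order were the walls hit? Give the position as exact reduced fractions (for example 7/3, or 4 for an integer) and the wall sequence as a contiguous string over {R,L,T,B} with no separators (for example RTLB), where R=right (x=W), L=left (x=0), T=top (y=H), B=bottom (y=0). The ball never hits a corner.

Final position: (11,1)
Wall sequence: RBLTR

1. t=1 → R at (11,5); v=(-1,-1)
2. t=5 → B at (6,0); v=(-1,1)
3. t=6 → L at (0,6); v=(1,1)
4. t=3 → T at (3,9); v=(1,-1)
5. t=8 → R at (11,1); v=(-1,-1)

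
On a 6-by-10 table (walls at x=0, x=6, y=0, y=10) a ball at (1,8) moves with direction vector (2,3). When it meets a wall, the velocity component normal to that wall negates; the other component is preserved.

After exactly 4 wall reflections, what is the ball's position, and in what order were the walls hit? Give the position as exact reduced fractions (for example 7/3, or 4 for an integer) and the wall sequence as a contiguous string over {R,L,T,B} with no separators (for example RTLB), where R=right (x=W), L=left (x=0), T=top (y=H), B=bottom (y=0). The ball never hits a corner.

1. t=2/3 → T at (7/3,10); v=(2,-3)
2. t=11/6 → R at (6,9/2); v=(-2,-3)
3. t=3/2 → B at (3,0); v=(-2,3)
4. t=3/2 → L at (0,9/2); v=(2,3)

Final position: (0,9/2)
Wall sequence: TRBL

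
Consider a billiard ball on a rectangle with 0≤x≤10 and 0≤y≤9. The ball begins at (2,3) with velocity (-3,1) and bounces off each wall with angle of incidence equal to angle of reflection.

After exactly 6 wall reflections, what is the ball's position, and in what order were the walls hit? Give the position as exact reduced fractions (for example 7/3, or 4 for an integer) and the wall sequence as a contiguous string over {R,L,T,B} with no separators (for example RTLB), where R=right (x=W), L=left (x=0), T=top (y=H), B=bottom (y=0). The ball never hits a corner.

1. t=2/3 → L at (0,11/3); v=(3,1)
2. t=10/3 → R at (10,7); v=(-3,1)
3. t=2 → T at (4,9); v=(-3,-1)
4. t=4/3 → L at (0,23/3); v=(3,-1)
5. t=10/3 → R at (10,13/3); v=(-3,-1)
6. t=10/3 → L at (0,1); v=(3,-1)

Final position: (0,1)
Wall sequence: LRTLRL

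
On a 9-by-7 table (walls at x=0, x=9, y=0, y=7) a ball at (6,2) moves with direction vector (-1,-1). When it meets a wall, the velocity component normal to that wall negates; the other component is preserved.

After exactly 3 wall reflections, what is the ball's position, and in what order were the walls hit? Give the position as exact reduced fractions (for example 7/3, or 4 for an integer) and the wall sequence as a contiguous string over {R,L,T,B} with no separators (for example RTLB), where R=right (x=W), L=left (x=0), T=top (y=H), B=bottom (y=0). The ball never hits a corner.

1. t=2 → B at (4,0); v=(-1,1)
2. t=4 → L at (0,4); v=(1,1)
3. t=3 → T at (3,7); v=(1,-1)

Final position: (3,7)
Wall sequence: BLT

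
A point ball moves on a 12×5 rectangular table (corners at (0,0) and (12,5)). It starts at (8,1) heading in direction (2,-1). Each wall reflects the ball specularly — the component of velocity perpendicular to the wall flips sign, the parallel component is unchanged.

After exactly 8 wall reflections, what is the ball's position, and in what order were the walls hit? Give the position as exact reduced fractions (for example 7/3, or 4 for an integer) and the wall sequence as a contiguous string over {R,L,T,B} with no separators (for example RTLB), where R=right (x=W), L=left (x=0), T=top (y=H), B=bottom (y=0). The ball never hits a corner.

1. t=1 → B at (10,0); v=(2,1)
2. t=1 → R at (12,1); v=(-2,1)
3. t=4 → T at (4,5); v=(-2,-1)
4. t=2 → L at (0,3); v=(2,-1)
5. t=3 → B at (6,0); v=(2,1)
6. t=3 → R at (12,3); v=(-2,1)
7. t=2 → T at (8,5); v=(-2,-1)
8. t=4 → L at (0,1); v=(2,-1)

Final position: (0,1)
Wall sequence: BRTLBRTL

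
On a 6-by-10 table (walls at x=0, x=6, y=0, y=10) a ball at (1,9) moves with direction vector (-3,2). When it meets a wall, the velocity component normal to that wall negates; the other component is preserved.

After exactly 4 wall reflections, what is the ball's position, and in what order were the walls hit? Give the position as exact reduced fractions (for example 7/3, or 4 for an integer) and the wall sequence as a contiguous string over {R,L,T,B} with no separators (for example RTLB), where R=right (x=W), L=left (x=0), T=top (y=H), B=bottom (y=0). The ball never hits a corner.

Final position: (0,7/3)
Wall sequence: LTRL

1. t=1/3 → L at (0,29/3); v=(3,2)
2. t=1/6 → T at (1/2,10); v=(3,-2)
3. t=11/6 → R at (6,19/3); v=(-3,-2)
4. t=2 → L at (0,7/3); v=(3,-2)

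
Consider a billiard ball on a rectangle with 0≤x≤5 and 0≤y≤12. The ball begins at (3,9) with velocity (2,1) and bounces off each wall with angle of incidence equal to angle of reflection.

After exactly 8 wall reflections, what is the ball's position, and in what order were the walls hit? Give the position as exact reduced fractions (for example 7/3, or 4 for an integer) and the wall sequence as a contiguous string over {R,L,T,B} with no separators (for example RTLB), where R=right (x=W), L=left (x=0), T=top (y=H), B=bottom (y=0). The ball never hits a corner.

Final position: (3,0)
Wall sequence: RTLRLRLB

1. t=1 → R at (5,10); v=(-2,1)
2. t=2 → T at (1,12); v=(-2,-1)
3. t=1/2 → L at (0,23/2); v=(2,-1)
4. t=5/2 → R at (5,9); v=(-2,-1)
5. t=5/2 → L at (0,13/2); v=(2,-1)
6. t=5/2 → R at (5,4); v=(-2,-1)
7. t=5/2 → L at (0,3/2); v=(2,-1)
8. t=3/2 → B at (3,0); v=(2,1)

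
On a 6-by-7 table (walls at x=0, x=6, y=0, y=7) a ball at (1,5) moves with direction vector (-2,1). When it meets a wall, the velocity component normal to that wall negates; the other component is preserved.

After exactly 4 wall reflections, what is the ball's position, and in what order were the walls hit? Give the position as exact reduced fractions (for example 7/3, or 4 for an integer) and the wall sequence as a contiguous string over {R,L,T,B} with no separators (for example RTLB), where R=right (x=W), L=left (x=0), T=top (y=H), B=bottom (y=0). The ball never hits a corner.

Final position: (0,5/2)
Wall sequence: LTRL

1. t=1/2 → L at (0,11/2); v=(2,1)
2. t=3/2 → T at (3,7); v=(2,-1)
3. t=3/2 → R at (6,11/2); v=(-2,-1)
4. t=3 → L at (0,5/2); v=(2,-1)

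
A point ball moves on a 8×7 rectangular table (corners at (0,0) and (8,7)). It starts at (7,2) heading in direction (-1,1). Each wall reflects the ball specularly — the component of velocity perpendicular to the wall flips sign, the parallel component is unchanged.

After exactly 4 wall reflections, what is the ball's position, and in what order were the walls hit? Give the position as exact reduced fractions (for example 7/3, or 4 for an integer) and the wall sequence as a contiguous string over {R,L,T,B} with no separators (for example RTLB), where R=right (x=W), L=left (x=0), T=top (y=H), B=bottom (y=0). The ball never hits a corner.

1. t=5 → T at (2,7); v=(-1,-1)
2. t=2 → L at (0,5); v=(1,-1)
3. t=5 → B at (5,0); v=(1,1)
4. t=3 → R at (8,3); v=(-1,1)

Final position: (8,3)
Wall sequence: TLBR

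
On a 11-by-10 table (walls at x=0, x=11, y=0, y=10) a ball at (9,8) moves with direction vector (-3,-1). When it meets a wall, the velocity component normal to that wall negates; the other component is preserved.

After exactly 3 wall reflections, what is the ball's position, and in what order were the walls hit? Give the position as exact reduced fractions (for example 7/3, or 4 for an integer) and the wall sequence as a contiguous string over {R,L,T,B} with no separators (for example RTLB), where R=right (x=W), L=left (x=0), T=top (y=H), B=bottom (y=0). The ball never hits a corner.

1. t=3 → L at (0,5); v=(3,-1)
2. t=11/3 → R at (11,4/3); v=(-3,-1)
3. t=4/3 → B at (7,0); v=(-3,1)

Final position: (7,0)
Wall sequence: LRB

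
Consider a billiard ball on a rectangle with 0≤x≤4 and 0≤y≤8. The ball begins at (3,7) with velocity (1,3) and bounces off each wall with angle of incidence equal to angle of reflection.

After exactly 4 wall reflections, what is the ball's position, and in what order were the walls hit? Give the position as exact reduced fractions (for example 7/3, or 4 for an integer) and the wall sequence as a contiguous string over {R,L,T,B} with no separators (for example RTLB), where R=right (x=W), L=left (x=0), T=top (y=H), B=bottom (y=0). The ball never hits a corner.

Final position: (0,6)
Wall sequence: TRBL

1. t=1/3 → T at (10/3,8); v=(1,-3)
2. t=2/3 → R at (4,6); v=(-1,-3)
3. t=2 → B at (2,0); v=(-1,3)
4. t=2 → L at (0,6); v=(1,3)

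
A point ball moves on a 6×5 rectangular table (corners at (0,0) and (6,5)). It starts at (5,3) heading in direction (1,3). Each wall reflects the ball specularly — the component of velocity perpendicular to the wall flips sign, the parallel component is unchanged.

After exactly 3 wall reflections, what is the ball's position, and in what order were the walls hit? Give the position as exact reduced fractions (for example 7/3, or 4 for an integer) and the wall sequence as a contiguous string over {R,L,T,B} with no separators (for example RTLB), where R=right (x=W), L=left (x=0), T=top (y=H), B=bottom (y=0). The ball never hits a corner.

Final position: (14/3,0)
Wall sequence: TRB

1. t=2/3 → T at (17/3,5); v=(1,-3)
2. t=1/3 → R at (6,4); v=(-1,-3)
3. t=4/3 → B at (14/3,0); v=(-1,3)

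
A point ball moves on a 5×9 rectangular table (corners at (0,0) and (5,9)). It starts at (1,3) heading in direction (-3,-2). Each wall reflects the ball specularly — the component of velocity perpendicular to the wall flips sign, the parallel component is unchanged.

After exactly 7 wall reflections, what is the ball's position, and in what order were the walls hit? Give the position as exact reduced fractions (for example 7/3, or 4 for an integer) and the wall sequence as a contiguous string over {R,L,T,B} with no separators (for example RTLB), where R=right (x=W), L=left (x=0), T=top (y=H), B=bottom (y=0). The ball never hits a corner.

1. t=1/3 → L at (0,7/3); v=(3,-2)
2. t=7/6 → B at (7/2,0); v=(3,2)
3. t=1/2 → R at (5,1); v=(-3,2)
4. t=5/3 → L at (0,13/3); v=(3,2)
5. t=5/3 → R at (5,23/3); v=(-3,2)
6. t=2/3 → T at (3,9); v=(-3,-2)
7. t=1 → L at (0,7); v=(3,-2)

Final position: (0,7)
Wall sequence: LBRLRTL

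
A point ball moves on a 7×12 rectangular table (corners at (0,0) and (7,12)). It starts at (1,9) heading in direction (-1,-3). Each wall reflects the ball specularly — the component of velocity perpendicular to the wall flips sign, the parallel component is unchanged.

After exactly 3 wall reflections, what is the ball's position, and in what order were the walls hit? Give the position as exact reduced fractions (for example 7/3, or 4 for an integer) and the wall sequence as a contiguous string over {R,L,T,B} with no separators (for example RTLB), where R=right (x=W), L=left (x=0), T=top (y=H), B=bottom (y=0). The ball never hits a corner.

Final position: (6,12)
Wall sequence: LBT

1. t=1 → L at (0,6); v=(1,-3)
2. t=2 → B at (2,0); v=(1,3)
3. t=4 → T at (6,12); v=(1,-3)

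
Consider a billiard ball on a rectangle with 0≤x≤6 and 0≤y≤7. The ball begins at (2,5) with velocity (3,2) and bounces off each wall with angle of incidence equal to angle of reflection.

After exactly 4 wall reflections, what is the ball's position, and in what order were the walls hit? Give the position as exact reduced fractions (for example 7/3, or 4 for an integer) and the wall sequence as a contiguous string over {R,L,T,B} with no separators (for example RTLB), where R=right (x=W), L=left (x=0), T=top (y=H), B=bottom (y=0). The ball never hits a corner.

1. t=1 → T at (5,7); v=(3,-2)
2. t=1/3 → R at (6,19/3); v=(-3,-2)
3. t=2 → L at (0,7/3); v=(3,-2)
4. t=7/6 → B at (7/2,0); v=(3,2)

Final position: (7/2,0)
Wall sequence: TRLB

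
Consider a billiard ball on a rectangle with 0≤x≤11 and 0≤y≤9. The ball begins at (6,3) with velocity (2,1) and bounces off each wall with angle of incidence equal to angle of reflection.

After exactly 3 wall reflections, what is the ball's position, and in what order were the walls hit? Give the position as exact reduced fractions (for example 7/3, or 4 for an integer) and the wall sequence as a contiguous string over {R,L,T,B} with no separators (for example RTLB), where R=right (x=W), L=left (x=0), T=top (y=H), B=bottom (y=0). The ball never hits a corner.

1. t=5/2 → R at (11,11/2); v=(-2,1)
2. t=7/2 → T at (4,9); v=(-2,-1)
3. t=2 → L at (0,7); v=(2,-1)

Final position: (0,7)
Wall sequence: RTL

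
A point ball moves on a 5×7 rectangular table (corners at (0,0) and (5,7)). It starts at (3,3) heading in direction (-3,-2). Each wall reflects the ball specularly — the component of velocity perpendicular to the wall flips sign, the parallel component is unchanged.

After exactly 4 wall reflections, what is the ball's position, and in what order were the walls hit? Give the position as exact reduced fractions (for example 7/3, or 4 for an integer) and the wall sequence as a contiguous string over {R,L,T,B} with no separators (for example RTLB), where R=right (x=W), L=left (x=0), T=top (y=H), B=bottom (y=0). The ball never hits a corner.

1. t=1 → L at (0,1); v=(3,-2)
2. t=1/2 → B at (3/2,0); v=(3,2)
3. t=7/6 → R at (5,7/3); v=(-3,2)
4. t=5/3 → L at (0,17/3); v=(3,2)

Final position: (0,17/3)
Wall sequence: LBRL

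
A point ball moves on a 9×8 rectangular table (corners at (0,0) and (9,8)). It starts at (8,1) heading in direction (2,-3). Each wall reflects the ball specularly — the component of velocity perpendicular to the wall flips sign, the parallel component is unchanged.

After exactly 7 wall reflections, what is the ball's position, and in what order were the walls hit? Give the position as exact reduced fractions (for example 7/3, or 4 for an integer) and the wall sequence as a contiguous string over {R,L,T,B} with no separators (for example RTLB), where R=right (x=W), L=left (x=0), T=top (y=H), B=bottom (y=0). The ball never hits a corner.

Final position: (9,9/2)
Wall sequence: BRTLBTR

1. t=1/3 → B at (26/3,0); v=(2,3)
2. t=1/6 → R at (9,1/2); v=(-2,3)
3. t=5/2 → T at (4,8); v=(-2,-3)
4. t=2 → L at (0,2); v=(2,-3)
5. t=2/3 → B at (4/3,0); v=(2,3)
6. t=8/3 → T at (20/3,8); v=(2,-3)
7. t=7/6 → R at (9,9/2); v=(-2,-3)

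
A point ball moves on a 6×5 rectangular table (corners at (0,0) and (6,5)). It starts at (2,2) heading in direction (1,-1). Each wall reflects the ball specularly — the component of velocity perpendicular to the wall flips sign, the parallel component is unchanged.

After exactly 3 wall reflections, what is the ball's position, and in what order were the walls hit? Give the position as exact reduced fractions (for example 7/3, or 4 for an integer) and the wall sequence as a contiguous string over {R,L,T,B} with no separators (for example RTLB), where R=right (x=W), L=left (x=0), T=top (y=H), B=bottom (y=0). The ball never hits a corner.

Final position: (3,5)
Wall sequence: BRT

1. t=2 → B at (4,0); v=(1,1)
2. t=2 → R at (6,2); v=(-1,1)
3. t=3 → T at (3,5); v=(-1,-1)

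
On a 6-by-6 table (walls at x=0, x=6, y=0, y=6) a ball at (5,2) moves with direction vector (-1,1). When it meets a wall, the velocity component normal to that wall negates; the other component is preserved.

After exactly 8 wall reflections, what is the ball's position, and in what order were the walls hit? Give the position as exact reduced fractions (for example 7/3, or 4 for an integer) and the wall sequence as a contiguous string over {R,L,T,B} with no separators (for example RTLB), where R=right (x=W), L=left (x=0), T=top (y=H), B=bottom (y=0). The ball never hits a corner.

Final position: (6,1)
Wall sequence: TLBRTLBR

1. t=4 → T at (1,6); v=(-1,-1)
2. t=1 → L at (0,5); v=(1,-1)
3. t=5 → B at (5,0); v=(1,1)
4. t=1 → R at (6,1); v=(-1,1)
5. t=5 → T at (1,6); v=(-1,-1)
6. t=1 → L at (0,5); v=(1,-1)
7. t=5 → B at (5,0); v=(1,1)
8. t=1 → R at (6,1); v=(-1,1)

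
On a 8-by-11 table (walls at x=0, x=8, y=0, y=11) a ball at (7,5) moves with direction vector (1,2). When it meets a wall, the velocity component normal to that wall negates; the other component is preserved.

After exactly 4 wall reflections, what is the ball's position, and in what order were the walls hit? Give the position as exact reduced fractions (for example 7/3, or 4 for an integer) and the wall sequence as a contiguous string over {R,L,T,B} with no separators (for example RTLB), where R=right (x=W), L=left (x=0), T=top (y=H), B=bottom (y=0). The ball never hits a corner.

Final position: (0,1)
Wall sequence: RTBL

1. t=1 → R at (8,7); v=(-1,2)
2. t=2 → T at (6,11); v=(-1,-2)
3. t=11/2 → B at (1/2,0); v=(-1,2)
4. t=1/2 → L at (0,1); v=(1,2)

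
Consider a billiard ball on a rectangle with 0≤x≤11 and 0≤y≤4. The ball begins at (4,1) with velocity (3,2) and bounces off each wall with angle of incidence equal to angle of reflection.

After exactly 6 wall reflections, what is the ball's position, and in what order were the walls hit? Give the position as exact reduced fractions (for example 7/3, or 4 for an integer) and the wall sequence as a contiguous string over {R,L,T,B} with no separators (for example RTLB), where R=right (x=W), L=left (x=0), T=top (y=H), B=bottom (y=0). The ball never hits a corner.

Final position: (9/2,0)
Wall sequence: TRBTLB

1. t=3/2 → T at (17/2,4); v=(3,-2)
2. t=5/6 → R at (11,7/3); v=(-3,-2)
3. t=7/6 → B at (15/2,0); v=(-3,2)
4. t=2 → T at (3/2,4); v=(-3,-2)
5. t=1/2 → L at (0,3); v=(3,-2)
6. t=3/2 → B at (9/2,0); v=(3,2)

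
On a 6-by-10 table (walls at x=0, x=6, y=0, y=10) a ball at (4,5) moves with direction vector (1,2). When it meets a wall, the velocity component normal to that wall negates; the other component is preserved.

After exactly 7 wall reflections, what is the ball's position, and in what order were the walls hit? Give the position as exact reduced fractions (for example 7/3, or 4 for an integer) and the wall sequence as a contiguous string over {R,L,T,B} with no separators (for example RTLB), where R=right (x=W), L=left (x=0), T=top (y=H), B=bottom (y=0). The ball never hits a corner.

1. t=2 → R at (6,9); v=(-1,2)
2. t=1/2 → T at (11/2,10); v=(-1,-2)
3. t=5 → B at (1/2,0); v=(-1,2)
4. t=1/2 → L at (0,1); v=(1,2)
5. t=9/2 → T at (9/2,10); v=(1,-2)
6. t=3/2 → R at (6,7); v=(-1,-2)
7. t=7/2 → B at (5/2,0); v=(-1,2)

Final position: (5/2,0)
Wall sequence: RTBLTRB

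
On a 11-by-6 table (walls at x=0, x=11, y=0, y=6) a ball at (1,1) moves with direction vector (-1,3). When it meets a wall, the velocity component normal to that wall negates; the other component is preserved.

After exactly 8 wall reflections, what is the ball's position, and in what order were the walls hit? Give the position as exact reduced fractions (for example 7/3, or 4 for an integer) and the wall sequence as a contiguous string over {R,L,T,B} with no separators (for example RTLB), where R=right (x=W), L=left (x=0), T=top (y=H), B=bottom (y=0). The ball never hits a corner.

1. t=1 → L at (0,4); v=(1,3)
2. t=2/3 → T at (2/3,6); v=(1,-3)
3. t=2 → B at (8/3,0); v=(1,3)
4. t=2 → T at (14/3,6); v=(1,-3)
5. t=2 → B at (20/3,0); v=(1,3)
6. t=2 → T at (26/3,6); v=(1,-3)
7. t=2 → B at (32/3,0); v=(1,3)
8. t=1/3 → R at (11,1); v=(-1,3)

Final position: (11,1)
Wall sequence: LTBTBTBR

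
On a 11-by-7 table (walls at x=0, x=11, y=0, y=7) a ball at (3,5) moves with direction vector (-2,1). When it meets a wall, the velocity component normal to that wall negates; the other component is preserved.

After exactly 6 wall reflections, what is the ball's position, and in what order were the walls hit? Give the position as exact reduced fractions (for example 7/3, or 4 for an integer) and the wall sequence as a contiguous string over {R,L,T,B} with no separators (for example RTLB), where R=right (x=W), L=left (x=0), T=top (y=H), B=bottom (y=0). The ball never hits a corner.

Final position: (7,7)
Wall sequence: LTRBLT

1. t=3/2 → L at (0,13/2); v=(2,1)
2. t=1/2 → T at (1,7); v=(2,-1)
3. t=5 → R at (11,2); v=(-2,-1)
4. t=2 → B at (7,0); v=(-2,1)
5. t=7/2 → L at (0,7/2); v=(2,1)
6. t=7/2 → T at (7,7); v=(2,-1)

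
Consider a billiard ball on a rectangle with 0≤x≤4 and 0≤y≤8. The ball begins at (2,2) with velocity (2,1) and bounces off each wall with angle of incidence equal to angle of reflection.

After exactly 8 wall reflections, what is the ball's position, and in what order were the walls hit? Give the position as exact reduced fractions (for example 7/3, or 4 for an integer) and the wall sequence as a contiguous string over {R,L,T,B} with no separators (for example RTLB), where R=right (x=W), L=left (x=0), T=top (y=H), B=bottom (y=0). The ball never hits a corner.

1. t=1 → R at (4,3); v=(-2,1)
2. t=2 → L at (0,5); v=(2,1)
3. t=2 → R at (4,7); v=(-2,1)
4. t=1 → T at (2,8); v=(-2,-1)
5. t=1 → L at (0,7); v=(2,-1)
6. t=2 → R at (4,5); v=(-2,-1)
7. t=2 → L at (0,3); v=(2,-1)
8. t=2 → R at (4,1); v=(-2,-1)

Final position: (4,1)
Wall sequence: RLRTLRLR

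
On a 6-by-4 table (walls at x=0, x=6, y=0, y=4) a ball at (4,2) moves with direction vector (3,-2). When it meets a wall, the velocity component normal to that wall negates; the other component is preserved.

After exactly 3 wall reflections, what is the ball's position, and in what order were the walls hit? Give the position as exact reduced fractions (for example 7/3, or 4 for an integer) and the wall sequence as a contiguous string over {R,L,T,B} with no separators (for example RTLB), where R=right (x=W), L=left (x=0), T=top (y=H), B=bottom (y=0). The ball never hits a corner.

Final position: (0,10/3)
Wall sequence: RBL

1. t=2/3 → R at (6,2/3); v=(-3,-2)
2. t=1/3 → B at (5,0); v=(-3,2)
3. t=5/3 → L at (0,10/3); v=(3,2)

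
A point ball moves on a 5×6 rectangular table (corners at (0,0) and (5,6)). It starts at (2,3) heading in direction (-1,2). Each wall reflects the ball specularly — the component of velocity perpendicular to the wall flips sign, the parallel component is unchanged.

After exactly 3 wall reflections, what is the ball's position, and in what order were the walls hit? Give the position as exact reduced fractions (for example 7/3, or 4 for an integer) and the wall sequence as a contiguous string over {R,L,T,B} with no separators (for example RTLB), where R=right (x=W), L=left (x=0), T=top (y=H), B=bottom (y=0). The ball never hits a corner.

Final position: (5/2,0)
Wall sequence: TLB

1. t=3/2 → T at (1/2,6); v=(-1,-2)
2. t=1/2 → L at (0,5); v=(1,-2)
3. t=5/2 → B at (5/2,0); v=(1,2)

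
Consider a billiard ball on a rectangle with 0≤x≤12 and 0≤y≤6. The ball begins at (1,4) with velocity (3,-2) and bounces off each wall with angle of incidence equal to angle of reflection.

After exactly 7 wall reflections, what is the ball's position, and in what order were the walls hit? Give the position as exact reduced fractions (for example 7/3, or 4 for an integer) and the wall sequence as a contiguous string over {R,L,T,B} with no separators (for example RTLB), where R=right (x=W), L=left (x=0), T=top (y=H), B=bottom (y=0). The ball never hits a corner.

1. t=2 → B at (7,0); v=(3,2)
2. t=5/3 → R at (12,10/3); v=(-3,2)
3. t=4/3 → T at (8,6); v=(-3,-2)
4. t=8/3 → L at (0,2/3); v=(3,-2)
5. t=1/3 → B at (1,0); v=(3,2)
6. t=3 → T at (10,6); v=(3,-2)
7. t=2/3 → R at (12,14/3); v=(-3,-2)

Final position: (12,14/3)
Wall sequence: BRTLBTR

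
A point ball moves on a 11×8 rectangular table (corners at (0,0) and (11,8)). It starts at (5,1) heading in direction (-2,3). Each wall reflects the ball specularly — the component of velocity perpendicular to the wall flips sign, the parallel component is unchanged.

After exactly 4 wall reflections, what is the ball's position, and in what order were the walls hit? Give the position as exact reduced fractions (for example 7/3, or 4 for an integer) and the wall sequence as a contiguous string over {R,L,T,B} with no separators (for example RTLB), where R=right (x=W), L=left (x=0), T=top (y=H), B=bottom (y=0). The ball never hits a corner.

1. t=7/3 → T at (1/3,8); v=(-2,-3)
2. t=1/6 → L at (0,15/2); v=(2,-3)
3. t=5/2 → B at (5,0); v=(2,3)
4. t=8/3 → T at (31/3,8); v=(2,-3)

Final position: (31/3,8)
Wall sequence: TLBT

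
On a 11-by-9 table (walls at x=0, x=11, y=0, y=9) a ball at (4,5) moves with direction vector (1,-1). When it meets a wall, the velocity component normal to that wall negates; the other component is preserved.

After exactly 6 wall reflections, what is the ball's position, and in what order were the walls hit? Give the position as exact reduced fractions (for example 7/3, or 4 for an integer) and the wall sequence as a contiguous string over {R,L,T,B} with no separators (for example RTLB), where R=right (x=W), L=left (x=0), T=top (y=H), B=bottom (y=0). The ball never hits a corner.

1. t=5 → B at (9,0); v=(1,1)
2. t=2 → R at (11,2); v=(-1,1)
3. t=7 → T at (4,9); v=(-1,-1)
4. t=4 → L at (0,5); v=(1,-1)
5. t=5 → B at (5,0); v=(1,1)
6. t=6 → R at (11,6); v=(-1,1)

Final position: (11,6)
Wall sequence: BRTLBR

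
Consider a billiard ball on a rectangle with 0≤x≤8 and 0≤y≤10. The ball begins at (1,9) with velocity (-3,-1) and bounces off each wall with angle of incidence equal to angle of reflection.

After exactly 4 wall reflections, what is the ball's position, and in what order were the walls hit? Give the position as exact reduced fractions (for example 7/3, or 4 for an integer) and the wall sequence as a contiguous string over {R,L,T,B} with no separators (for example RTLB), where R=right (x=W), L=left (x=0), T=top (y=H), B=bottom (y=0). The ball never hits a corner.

Final position: (8,2/3)
Wall sequence: LRLR

1. t=1/3 → L at (0,26/3); v=(3,-1)
2. t=8/3 → R at (8,6); v=(-3,-1)
3. t=8/3 → L at (0,10/3); v=(3,-1)
4. t=8/3 → R at (8,2/3); v=(-3,-1)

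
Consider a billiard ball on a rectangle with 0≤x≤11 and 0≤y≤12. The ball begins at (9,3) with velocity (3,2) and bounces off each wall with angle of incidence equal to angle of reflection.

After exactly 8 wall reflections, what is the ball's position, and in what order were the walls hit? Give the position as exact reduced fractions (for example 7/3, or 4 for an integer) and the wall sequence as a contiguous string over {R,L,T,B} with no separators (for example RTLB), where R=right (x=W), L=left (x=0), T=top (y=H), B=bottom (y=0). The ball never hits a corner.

1. t=2/3 → R at (11,13/3); v=(-3,2)
2. t=11/3 → L at (0,35/3); v=(3,2)
3. t=1/6 → T at (1/2,12); v=(3,-2)
4. t=7/2 → R at (11,5); v=(-3,-2)
5. t=5/2 → B at (7/2,0); v=(-3,2)
6. t=7/6 → L at (0,7/3); v=(3,2)
7. t=11/3 → R at (11,29/3); v=(-3,2)
8. t=7/6 → T at (15/2,12); v=(-3,-2)

Final position: (15/2,12)
Wall sequence: RLTRBLRT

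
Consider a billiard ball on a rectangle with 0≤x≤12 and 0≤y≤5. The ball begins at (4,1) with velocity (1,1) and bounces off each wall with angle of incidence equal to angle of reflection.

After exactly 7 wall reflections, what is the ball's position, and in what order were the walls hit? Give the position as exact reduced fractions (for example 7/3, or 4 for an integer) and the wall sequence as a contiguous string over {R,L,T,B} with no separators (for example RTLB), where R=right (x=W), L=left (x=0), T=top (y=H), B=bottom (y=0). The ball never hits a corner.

Final position: (4,5)
Wall sequence: TRBTBLT

1. t=4 → T at (8,5); v=(1,-1)
2. t=4 → R at (12,1); v=(-1,-1)
3. t=1 → B at (11,0); v=(-1,1)
4. t=5 → T at (6,5); v=(-1,-1)
5. t=5 → B at (1,0); v=(-1,1)
6. t=1 → L at (0,1); v=(1,1)
7. t=4 → T at (4,5); v=(1,-1)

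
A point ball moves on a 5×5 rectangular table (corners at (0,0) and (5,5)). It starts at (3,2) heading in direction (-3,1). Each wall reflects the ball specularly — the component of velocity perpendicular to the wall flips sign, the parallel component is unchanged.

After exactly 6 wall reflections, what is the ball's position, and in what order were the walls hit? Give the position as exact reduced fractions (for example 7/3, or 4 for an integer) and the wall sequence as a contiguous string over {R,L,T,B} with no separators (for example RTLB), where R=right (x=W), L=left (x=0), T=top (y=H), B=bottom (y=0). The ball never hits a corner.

1. t=1 → L at (0,3); v=(3,1)
2. t=5/3 → R at (5,14/3); v=(-3,1)
3. t=1/3 → T at (4,5); v=(-3,-1)
4. t=4/3 → L at (0,11/3); v=(3,-1)
5. t=5/3 → R at (5,2); v=(-3,-1)
6. t=5/3 → L at (0,1/3); v=(3,-1)

Final position: (0,1/3)
Wall sequence: LRTLRL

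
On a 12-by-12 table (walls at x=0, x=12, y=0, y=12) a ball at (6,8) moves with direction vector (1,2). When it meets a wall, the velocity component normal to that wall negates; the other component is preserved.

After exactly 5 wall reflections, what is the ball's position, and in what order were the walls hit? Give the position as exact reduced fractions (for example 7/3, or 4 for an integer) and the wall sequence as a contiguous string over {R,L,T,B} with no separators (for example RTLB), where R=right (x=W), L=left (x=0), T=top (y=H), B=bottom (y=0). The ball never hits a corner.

Final position: (0,4)
Wall sequence: TRBTL

1. t=2 → T at (8,12); v=(1,-2)
2. t=4 → R at (12,4); v=(-1,-2)
3. t=2 → B at (10,0); v=(-1,2)
4. t=6 → T at (4,12); v=(-1,-2)
5. t=4 → L at (0,4); v=(1,-2)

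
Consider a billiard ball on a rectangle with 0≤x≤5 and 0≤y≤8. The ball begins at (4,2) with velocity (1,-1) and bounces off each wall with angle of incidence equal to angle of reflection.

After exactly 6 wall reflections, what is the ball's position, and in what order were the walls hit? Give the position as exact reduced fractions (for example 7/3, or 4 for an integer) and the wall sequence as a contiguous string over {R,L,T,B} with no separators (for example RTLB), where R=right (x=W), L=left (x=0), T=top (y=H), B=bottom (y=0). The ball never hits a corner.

1. t=1 → R at (5,1); v=(-1,-1)
2. t=1 → B at (4,0); v=(-1,1)
3. t=4 → L at (0,4); v=(1,1)
4. t=4 → T at (4,8); v=(1,-1)
5. t=1 → R at (5,7); v=(-1,-1)
6. t=5 → L at (0,2); v=(1,-1)

Final position: (0,2)
Wall sequence: RBLTRL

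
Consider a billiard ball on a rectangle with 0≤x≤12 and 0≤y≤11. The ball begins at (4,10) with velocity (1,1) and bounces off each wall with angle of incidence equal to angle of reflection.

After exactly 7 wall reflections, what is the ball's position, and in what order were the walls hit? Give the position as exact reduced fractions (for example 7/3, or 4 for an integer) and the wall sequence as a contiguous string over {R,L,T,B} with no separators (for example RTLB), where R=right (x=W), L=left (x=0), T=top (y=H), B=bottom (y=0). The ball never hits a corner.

Final position: (10,0)
Wall sequence: TRBLTRB

1. t=1 → T at (5,11); v=(1,-1)
2. t=7 → R at (12,4); v=(-1,-1)
3. t=4 → B at (8,0); v=(-1,1)
4. t=8 → L at (0,8); v=(1,1)
5. t=3 → T at (3,11); v=(1,-1)
6. t=9 → R at (12,2); v=(-1,-1)
7. t=2 → B at (10,0); v=(-1,1)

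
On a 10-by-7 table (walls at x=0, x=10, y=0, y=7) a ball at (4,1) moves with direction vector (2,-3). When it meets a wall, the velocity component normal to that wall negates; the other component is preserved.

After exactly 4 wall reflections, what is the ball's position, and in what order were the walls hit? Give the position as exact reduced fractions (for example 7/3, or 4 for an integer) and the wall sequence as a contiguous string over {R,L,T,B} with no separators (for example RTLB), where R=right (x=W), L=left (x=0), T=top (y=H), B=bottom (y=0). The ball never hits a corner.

1. t=1/3 → B at (14/3,0); v=(2,3)
2. t=7/3 → T at (28/3,7); v=(2,-3)
3. t=1/3 → R at (10,6); v=(-2,-3)
4. t=2 → B at (6,0); v=(-2,3)

Final position: (6,0)
Wall sequence: BTRB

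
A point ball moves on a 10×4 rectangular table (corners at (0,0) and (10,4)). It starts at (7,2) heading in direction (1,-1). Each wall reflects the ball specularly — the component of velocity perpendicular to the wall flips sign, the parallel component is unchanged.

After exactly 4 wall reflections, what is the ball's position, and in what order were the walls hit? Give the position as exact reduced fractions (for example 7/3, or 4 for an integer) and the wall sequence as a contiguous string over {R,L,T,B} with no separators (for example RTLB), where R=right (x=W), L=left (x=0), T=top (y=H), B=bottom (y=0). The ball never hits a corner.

1. t=2 → B at (9,0); v=(1,1)
2. t=1 → R at (10,1); v=(-1,1)
3. t=3 → T at (7,4); v=(-1,-1)
4. t=4 → B at (3,0); v=(-1,1)

Final position: (3,0)
Wall sequence: BRTB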